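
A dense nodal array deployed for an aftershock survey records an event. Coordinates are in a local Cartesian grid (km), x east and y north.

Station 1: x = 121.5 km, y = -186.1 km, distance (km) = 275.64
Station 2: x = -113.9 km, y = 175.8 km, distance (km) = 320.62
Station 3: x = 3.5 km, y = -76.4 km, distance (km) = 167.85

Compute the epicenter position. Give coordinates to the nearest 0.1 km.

-150.7 km east, -142.7 km north

Circle about each station: (x − 121.5)² + (y + 186.1)² = 275.64²; (x + 113.9)² + (y − 175.8)² = 320.62²; (x − 3.5)² + (y + 76.4)² = 167.85².
Subtracting pairs of circle equations eliminates x²+y² and gives linear equations (the radical axes):
-470.8 x + 723.8 y = -32336.38
-236.0 x + 219.4 y = 4257.54
Solving the 2×2 system: x ≈ -150.7, y ≈ -142.7 km.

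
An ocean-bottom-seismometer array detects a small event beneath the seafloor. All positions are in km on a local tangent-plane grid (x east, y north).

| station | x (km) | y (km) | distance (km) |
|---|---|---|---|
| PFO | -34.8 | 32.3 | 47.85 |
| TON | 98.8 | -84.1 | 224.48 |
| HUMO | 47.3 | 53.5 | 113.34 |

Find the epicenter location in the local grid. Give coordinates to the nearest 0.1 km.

(-64.9, 69.5)

Circle about each station: (x + 34.8)² + (y − 32.3)² = 47.85²; (x − 98.8)² + (y + 84.1)² = 224.48²; (x − 47.3)² + (y − 53.5)² = 113.34².
Subtracting pairs of circle equations eliminates x²+y² and gives linear equations (the radical axes):
267.2 x − 232.8 y = -33521.73
164.2 x + 42.4 y = -7711.12
Solving the 2×2 system: x ≈ -64.9, y ≈ 69.5 km.
Check against PFO (with the unrounded x, y): √((x + 34.8)²+(y − 32.3)²) = 47.85 ≈ 47.85 km. ✓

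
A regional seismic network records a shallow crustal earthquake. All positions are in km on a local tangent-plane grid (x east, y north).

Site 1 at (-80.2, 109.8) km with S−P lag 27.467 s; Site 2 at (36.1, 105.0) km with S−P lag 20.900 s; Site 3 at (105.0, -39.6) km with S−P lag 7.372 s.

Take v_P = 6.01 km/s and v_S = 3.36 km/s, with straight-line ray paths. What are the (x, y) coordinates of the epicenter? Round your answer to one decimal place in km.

Distance from S−P lag: d = Δt · v_P v_S / (v_P − v_S) = Δt · (6.01·3.36)/(6.01−3.36) ≈ 7.6202·Δt.
So d_Site 1 = 209.30, d_Site 2 = 159.26, d_Site 3 = 56.18 km.
Circle about each station: (x + 80.2)² + (y − 109.8)² = 209.30²; (x − 36.1)² + (y − 105.0)² = 159.26²; (x − 105.0)² + (y + 39.6)² = 56.18².
Subtracting the Site 1 equation from the Site 2 and Site 3 equations removes the quadratic terms:
232.6 x − 9.6 y = 12282.87
370.4 x − 298.8 y = 34755.38
Solving the 2×2 system: x ≈ 50.6, y ≈ -53.6 km.

50.6 km east, -53.6 km north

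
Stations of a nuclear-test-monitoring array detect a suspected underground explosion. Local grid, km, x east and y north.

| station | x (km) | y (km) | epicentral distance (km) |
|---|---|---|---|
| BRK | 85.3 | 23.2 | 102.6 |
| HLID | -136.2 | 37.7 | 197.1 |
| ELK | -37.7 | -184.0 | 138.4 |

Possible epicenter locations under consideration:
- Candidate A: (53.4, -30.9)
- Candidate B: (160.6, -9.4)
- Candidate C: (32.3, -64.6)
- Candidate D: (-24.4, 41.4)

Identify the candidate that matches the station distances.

For each candidate, compare |candidate − station| to the reported distance:
Candidate A: residuals BRK 39.8, HLID 4.5, ELK 39.8 → max 39.8 km
Candidate B: residuals BRK 20.5, HLID 103.4, ELK 125.8 → max 125.8 km
Candidate C: residuals BRK 0.0, HLID 0.0, ELK 0.0 → max 0.0 km
Candidate D: residuals BRK 8.6, HLID 85.2, ELK 87.4 → max 87.4 km
Only Candidate C has all residuals ≈ 0.

Candidate C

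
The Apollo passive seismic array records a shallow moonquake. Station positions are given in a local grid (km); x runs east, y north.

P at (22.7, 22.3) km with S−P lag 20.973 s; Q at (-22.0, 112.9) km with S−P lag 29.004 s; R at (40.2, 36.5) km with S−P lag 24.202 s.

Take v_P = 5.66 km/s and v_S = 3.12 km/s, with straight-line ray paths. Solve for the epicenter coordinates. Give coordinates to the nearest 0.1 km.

-81.4 km east, -79.8 km north

Distance from S−P lag: d = Δt · v_P v_S / (v_P − v_S) = Δt · (5.66·3.12)/(5.66−3.12) ≈ 6.9524·Δt.
So d_P = 145.81, d_Q = 201.65, d_R = 168.26 km.
Circle about each station: (x − 22.7)² + (y − 22.3)² = 145.81²; (x + 22.0)² + (y − 112.9)² = 201.65²; (x − 40.2)² + (y − 36.5)² = 168.26².
Subtracting the P equation from the Q and R equations removes the quadratic terms:
-89.4 x + 181.2 y = -7184.34
35.0 x + 28.4 y = -5115.16
Solving the 2×2 system: x ≈ -81.4, y ≈ -79.8 km.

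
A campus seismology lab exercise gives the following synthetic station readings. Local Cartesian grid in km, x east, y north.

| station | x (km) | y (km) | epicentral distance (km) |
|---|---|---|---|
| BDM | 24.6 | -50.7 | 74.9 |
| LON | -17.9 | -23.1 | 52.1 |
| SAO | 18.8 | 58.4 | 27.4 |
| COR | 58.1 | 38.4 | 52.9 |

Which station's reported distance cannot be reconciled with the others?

Solve using three stations at a time. Using BDM, LON, COR (subtract circle equations pairwise → linear system) gives (x, y) ≈ (7.7, 22.3).
Distances from that point to each station vs reported:
  BDM: calculated 74.9 vs reported 74.9 → residual 0.0 km
  LON: calculated 52.1 vs reported 52.1 → residual 0.0 km
  SAO: calculated 37.8 vs reported 27.4 → residual 10.4 km
  COR: calculated 52.9 vs reported 52.9 → residual 0.0 km
BDM, LON, COR are mutually consistent (residuals ≈ 0); SAO is off by 10.4 km.

SAO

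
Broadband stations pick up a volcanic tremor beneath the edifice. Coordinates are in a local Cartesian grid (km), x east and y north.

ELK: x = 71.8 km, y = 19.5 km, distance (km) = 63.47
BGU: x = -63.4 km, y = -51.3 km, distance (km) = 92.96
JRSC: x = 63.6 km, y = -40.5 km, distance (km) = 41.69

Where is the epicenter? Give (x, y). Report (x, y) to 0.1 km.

(25.4, -23.8)

Circle about each station: (x − 71.8)² + (y − 19.5)² = 63.47²; (x + 63.4)² + (y + 51.3)² = 92.96²; (x − 63.6)² + (y + 40.5)² = 41.69².
Subtracting pairs of circle equations eliminates x²+y² and gives linear equations (the radical axes):
-270.4 x − 141.6 y = -3497.36
-16.4 x − 120.0 y = 2440.10
Solving the 2×2 system: x ≈ 25.4, y ≈ -23.8 km.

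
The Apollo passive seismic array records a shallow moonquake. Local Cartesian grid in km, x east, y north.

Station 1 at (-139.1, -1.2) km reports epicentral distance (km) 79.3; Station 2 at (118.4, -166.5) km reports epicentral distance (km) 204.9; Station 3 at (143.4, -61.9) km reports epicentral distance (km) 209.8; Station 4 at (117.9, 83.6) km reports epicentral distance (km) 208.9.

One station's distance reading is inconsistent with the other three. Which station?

Solve using three stations at a time. Using Station 1, Station 3, Station 4 (subtract circle equations pairwise → linear system) gives (x, y) ≈ (-62.5, -21.7).
Distances from that point to each station vs reported:
  Station 1: calculated 79.3 vs reported 79.3 → residual 0.0 km
  Station 2: calculated 231.7 vs reported 204.9 → residual 26.8 km
  Station 3: calculated 209.8 vs reported 209.8 → residual 0.0 km
  Station 4: calculated 208.9 vs reported 208.9 → residual 0.0 km
Station 1, Station 3, Station 4 are mutually consistent (residuals ≈ 0); Station 2 is off by 26.8 km.

Station 2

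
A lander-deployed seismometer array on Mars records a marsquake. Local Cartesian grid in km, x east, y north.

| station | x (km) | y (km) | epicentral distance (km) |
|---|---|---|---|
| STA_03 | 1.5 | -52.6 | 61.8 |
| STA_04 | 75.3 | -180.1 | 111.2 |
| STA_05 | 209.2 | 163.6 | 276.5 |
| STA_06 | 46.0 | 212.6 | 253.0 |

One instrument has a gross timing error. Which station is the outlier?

STA_06

Solve using three stations at a time. Using STA_03, STA_04, STA_05 (subtract circle equations pairwise → linear system) gives (x, y) ≈ (60.9, -69.8).
Distances from that point to each station vs reported:
  STA_03: calculated 61.9 vs reported 61.8 → residual 0.1 km
  STA_04: calculated 111.2 vs reported 111.2 → residual 0.0 km
  STA_05: calculated 276.5 vs reported 276.5 → residual 0.0 km
  STA_06: calculated 282.8 vs reported 253.0 → residual 29.8 km
STA_03, STA_04, STA_05 are mutually consistent (residuals ≈ 0); STA_06 is off by 29.8 km.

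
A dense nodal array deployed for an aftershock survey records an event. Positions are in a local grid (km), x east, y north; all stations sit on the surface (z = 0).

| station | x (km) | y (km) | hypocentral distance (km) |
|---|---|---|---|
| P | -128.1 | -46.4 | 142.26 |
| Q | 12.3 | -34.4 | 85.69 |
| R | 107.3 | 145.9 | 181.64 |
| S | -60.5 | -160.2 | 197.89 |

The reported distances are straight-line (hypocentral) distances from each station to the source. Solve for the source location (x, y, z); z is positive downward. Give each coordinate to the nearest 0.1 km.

(-17.6, 25.4, 53.6)

Each station gives a sphere (x−x_i)² + (y−y_i)² + z² = d_i² (stations at z=0).
Subtracting the P sphere from Q and R: z² cancels, leaving linear equations in x and y:
280.8 x + 24.0 y = -4332.79
470.8 x + 384.6 y = 1482.35
Solving: x ≈ -17.601, y ≈ 25.400 km (keep extra digits for the depth step; rounded: -17.6, 25.4).
Then from the P sphere: z² = 142.26² − (x + 128.1)² − (y + 46.4)² with x = -17.601, y = 25.400, so z ≈ 53.597 ≈ 53.6 km.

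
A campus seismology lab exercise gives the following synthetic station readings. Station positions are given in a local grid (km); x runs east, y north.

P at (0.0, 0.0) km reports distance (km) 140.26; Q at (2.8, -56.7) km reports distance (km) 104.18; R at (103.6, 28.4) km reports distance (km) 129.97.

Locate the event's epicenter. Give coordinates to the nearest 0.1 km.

Circle about each station: x² + y² = 140.26²; (x − 2.8)² + (y + 56.7)² = 104.18²; (x − 103.6)² + (y − 28.4)² = 129.97².
Subtracting pairs of circle equations eliminates x²+y² and gives linear equations (the radical axes):
5.6 x − 113.4 y = 12042.13
207.2 x + 56.8 y = 14320.19
Solving the 2×2 system: x ≈ 96.9, y ≈ -101.4 km.
Check against P (with the unrounded x, y): √(x²+y²) = 140.27 ≈ 140.26 km. ✓

96.9 km east, -101.4 km north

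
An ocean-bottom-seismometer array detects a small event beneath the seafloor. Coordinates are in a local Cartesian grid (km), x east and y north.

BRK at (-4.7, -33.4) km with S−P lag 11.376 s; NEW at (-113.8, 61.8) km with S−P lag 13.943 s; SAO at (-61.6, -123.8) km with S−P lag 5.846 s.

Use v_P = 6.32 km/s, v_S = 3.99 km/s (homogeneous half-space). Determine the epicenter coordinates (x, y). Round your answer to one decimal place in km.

Distance from S−P lag: d = Δt · v_P v_S / (v_P − v_S) = Δt · (6.32·3.99)/(6.32−3.99) ≈ 10.8227·Δt.
So d_BRK = 123.12, d_NEW = 150.90, d_SAO = 63.27 km.
Circle about each station: (x + 4.7)² + (y + 33.4)² = 123.12²; (x + 113.8)² + (y − 61.8)² = 150.90²; (x + 61.6)² + (y + 123.8)² = 63.27².
Subtracting pairs of circle equations eliminates x²+y² and gives linear equations (the radical axes):
-218.2 x + 190.4 y = 8019.75
-113.8 x − 180.8 y = 29138.79
Solving the 2×2 system: x ≈ -114.5, y ≈ -89.1 km.

-114.5 km east, -89.1 km north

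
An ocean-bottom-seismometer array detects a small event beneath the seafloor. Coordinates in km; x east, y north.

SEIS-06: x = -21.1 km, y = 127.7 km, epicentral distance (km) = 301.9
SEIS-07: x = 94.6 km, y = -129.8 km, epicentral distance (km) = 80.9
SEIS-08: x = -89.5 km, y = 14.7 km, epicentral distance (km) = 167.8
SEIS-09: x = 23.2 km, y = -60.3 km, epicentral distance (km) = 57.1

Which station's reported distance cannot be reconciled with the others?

SEIS-06

Solve using three stations at a time. Using SEIS-07, SEIS-08, SEIS-09 (subtract circle equations pairwise → linear system) gives (x, y) ≈ (14.8, -116.7).
Distances from that point to each station vs reported:
  SEIS-06: calculated 247.1 vs reported 301.9 → residual 54.8 km
  SEIS-07: calculated 80.9 vs reported 80.9 → residual 0.0 km
  SEIS-08: calculated 167.8 vs reported 167.8 → residual 0.0 km
  SEIS-09: calculated 57.1 vs reported 57.1 → residual 0.0 km
SEIS-07, SEIS-08, SEIS-09 are mutually consistent (residuals ≈ 0); SEIS-06 is off by 54.8 km.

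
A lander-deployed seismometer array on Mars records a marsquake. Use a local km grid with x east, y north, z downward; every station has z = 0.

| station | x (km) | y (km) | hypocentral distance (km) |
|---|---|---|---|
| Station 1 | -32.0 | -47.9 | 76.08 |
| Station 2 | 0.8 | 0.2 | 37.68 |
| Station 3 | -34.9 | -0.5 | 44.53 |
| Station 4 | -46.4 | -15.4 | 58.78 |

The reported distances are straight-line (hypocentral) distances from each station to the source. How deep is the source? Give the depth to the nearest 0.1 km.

Each station gives a sphere (x−x_i)² + (y−y_i)² + z² = d_i² (stations at z=0).
Subtracting the Station 1 sphere from Station 2 and Station 3: z² cancels, leaving linear equations in x and y:
65.6 x + 96.2 y = 1050.65
-5.8 x + 94.8 y = 1705.10
Solving: x ≈ -9.507, y ≈ 17.405 km (keep extra digits for the depth step; rounded: -9.5, 17.4).
Then from the Station 1 sphere: z² = 76.08² − (x + 32.0)² − (y + 47.9)² with x = -9.507, y = 17.405, so z ≈ 31.898 ≈ 31.9 km.

z ≈ 31.9 km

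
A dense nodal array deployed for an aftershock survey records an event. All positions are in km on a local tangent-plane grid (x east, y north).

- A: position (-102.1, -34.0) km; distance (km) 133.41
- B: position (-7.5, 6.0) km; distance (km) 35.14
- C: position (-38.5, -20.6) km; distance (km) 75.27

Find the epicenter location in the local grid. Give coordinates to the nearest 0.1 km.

Circle about each station: (x + 102.1)² + (y + 34.0)² = 133.41²; (x + 7.5)² + (y − 6.0)² = 35.14²; (x + 38.5)² + (y + 20.6)² = 75.27².
Subtracting the A equation from the B and C equations removes the quadratic terms:
189.2 x + 80.0 y = 5075.25
127.2 x + 26.8 y = 2458.86
Solving the 2×2 system: x ≈ 11.9, y ≈ 35.3 km.

x ≈ 11.9 km, y ≈ 35.3 km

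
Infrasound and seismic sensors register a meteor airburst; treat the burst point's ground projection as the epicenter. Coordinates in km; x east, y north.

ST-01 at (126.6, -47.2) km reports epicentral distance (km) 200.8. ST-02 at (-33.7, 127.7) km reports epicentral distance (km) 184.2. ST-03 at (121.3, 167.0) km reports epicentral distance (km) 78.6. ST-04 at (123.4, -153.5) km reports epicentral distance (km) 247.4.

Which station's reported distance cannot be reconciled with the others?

ST-01

Solve using three stations at a time. Using ST-02, ST-03, ST-04 (subtract circle equations pairwise → linear system) gives (x, y) ≈ (147.2, 92.8).
Distances from that point to each station vs reported:
  ST-01: calculated 141.5 vs reported 200.8 → residual 59.3 km
  ST-02: calculated 184.2 vs reported 184.2 → residual 0.0 km
  ST-03: calculated 78.6 vs reported 78.6 → residual 0.0 km
  ST-04: calculated 247.4 vs reported 247.4 → residual 0.0 km
ST-02, ST-03, ST-04 are mutually consistent (residuals ≈ 0); ST-01 is off by 59.3 km.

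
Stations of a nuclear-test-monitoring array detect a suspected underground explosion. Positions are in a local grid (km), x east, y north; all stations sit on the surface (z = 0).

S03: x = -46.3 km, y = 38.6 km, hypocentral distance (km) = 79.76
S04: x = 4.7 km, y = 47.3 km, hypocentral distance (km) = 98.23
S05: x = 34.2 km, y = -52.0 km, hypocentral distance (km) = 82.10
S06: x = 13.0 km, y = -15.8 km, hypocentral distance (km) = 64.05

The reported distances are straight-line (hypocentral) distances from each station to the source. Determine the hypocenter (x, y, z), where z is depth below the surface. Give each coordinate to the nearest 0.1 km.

Each station gives a sphere (x−x_i)² + (y−y_i)² + z² = d_i² (stations at z=0).
Subtracting the S03 sphere from S04 and S05: z² cancels, leaving linear equations in x and y:
102.0 x + 17.4 y = -4661.75
161.0 x − 181.2 y = -138.76
Solving: x ≈ -39.801, y ≈ -34.598 km (keep extra digits for the depth step; rounded: -39.8, -34.6).
Then from the S03 sphere: z² = 79.76² − (x + 46.3)² − (y − 38.6)² with x = -39.801, y = -34.598, so z ≈ 31.008 ≈ 31.0 km.
Check against S06 (with the unrounded solution): distance 64.05 ≈ 64.05 km. ✓

(-39.8, -34.6, 31.0)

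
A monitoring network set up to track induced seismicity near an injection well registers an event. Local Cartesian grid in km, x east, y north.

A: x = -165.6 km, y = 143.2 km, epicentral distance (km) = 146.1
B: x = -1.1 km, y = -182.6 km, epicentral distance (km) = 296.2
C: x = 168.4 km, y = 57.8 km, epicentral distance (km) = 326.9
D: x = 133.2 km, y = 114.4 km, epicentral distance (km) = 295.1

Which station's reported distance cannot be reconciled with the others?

Solve using three stations at a time. Using B, C, D (subtract circle equations pairwise → linear system) gives (x, y) ≈ (-158.4, 68.5).
Distances from that point to each station vs reported:
  A: calculated 75.0 vs reported 146.1 → residual 71.1 km
  B: calculated 296.3 vs reported 296.2 → residual 0.1 km
  C: calculated 327.0 vs reported 326.9 → residual 0.1 km
  D: calculated 295.2 vs reported 295.1 → residual 0.1 km
B, C, D are mutually consistent (residuals ≈ 0); A is off by 71.1 km.

A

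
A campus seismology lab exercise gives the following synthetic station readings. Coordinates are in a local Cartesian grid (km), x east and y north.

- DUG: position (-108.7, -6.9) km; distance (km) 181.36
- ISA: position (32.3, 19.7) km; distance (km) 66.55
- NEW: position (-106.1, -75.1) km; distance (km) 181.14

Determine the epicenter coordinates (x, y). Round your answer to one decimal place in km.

70.5 km east, -34.8 km north

Circle about each station: (x + 108.7)² + (y + 6.9)² = 181.36²; (x − 32.3)² + (y − 19.7)² = 66.55²; (x + 106.1)² + (y + 75.1)² = 181.14².
Subtracting the DUG equation from the ISA and NEW equations removes the quadratic terms:
282.0 x + 53.2 y = 18030.63
5.2 x − 136.4 y = 5113.67
Solving the 2×2 system: x ≈ 70.5, y ≈ -34.8 km.
Check against DUG (with the unrounded x, y): √((x + 108.7)²+(y + 6.9)²) = 181.36 ≈ 181.36 km. ✓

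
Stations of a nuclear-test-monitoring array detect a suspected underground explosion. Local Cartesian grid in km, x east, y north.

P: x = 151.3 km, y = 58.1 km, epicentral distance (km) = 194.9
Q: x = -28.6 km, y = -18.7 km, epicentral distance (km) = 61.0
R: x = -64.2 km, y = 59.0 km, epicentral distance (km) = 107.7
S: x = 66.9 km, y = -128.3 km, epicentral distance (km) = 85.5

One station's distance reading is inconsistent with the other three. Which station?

Solve using three stations at a time. Using P, Q, S (subtract circle equations pairwise → linear system) gives (x, y) ≈ (4.4, -70.0).
Distances from that point to each station vs reported:
  P: calculated 194.9 vs reported 194.9 → residual 0.0 km
  Q: calculated 61.0 vs reported 61.0 → residual 0.0 km
  R: calculated 146.1 vs reported 107.7 → residual 38.4 km
  S: calculated 85.5 vs reported 85.5 → residual 0.0 km
P, Q, S are mutually consistent (residuals ≈ 0); R is off by 38.4 km.

R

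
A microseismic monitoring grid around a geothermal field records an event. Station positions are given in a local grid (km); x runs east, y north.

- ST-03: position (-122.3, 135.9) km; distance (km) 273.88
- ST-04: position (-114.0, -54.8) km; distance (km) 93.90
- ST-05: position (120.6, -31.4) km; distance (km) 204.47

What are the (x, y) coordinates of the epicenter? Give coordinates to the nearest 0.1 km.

-58.3 km east, -130.4 km north

Circle about each station: (x + 122.3)² + (y − 135.9)² = 273.88²; (x + 114.0)² + (y + 54.8)² = 93.90²; (x − 120.6)² + (y + 31.4)² = 204.47².
Subtracting the ST-03 equation from the ST-04 and ST-05 equations removes the quadratic terms:
16.6 x − 381.4 y = 48765.98
485.8 x − 334.6 y = 15306.49
Solving the 2×2 system: x ≈ -58.3, y ≈ -130.4 km.
Check against ST-03 (with the unrounded x, y): √((x + 122.3)²+(y − 135.9)²) = 273.88 ≈ 273.88 km. ✓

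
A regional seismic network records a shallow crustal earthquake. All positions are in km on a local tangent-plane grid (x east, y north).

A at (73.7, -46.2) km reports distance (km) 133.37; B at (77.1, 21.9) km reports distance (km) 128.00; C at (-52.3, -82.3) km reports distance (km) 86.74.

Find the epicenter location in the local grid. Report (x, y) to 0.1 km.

x ≈ -49.7 km, y ≈ 4.4 km

Circle about each station: (x − 73.7)² + (y + 46.2)² = 133.37²; (x − 77.1)² + (y − 21.9)² = 128.00²; (x + 52.3)² + (y + 82.3)² = 86.74².
Subtracting pairs of circle equations eliminates x²+y² and gives linear equations (the radical axes):
6.8 x + 136.2 y = 261.45
-252.0 x − 72.2 y = 12206.18
Solving the 2×2 system: x ≈ -49.7, y ≈ 4.4 km.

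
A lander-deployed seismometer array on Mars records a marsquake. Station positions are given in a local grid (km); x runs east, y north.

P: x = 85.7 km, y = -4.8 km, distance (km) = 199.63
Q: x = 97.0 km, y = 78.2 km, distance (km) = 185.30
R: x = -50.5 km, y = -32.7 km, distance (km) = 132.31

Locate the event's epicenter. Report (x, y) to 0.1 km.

Circle about each station: (x − 85.7)² + (y + 4.8)² = 199.63²; (x − 97.0)² + (y − 78.2)² = 185.30²; (x + 50.5)² + (y + 32.7)² = 132.31².
Subtracting the P equation from the Q and R equations removes the quadratic terms:
22.6 x + 166.0 y = 13672.76
-272.4 x − 55.8 y = 18598.21
Solving the 2×2 system: x ≈ -87.6, y ≈ 94.3 km.

x ≈ -87.6 km, y ≈ 94.3 km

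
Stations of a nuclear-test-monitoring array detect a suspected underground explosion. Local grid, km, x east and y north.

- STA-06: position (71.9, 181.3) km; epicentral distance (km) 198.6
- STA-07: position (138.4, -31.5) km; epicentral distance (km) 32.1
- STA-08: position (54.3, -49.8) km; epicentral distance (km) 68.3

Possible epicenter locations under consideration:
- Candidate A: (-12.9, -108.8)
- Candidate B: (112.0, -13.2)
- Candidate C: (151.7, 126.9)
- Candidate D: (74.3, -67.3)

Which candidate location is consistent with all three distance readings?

For each candidate, compare |candidate − station| to the reported distance:
Candidate A: residuals STA-06 103.6, STA-07 137.8, STA-08 21.1 → max 137.8 km
Candidate B: residuals STA-06 0.0, STA-07 0.0, STA-08 0.0 → max 0.0 km
Candidate C: residuals STA-06 102.0, STA-07 126.9, STA-08 133.5 → max 133.5 km
Candidate D: residuals STA-06 50.0, STA-07 41.3, STA-08 41.7 → max 50.0 km
Only Candidate B has all residuals ≈ 0.

Candidate B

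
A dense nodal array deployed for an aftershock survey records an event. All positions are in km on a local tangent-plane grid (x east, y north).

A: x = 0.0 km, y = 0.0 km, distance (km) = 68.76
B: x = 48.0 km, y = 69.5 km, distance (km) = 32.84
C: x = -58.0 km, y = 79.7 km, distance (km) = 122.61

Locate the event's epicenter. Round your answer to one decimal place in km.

57.3 km east, 38.0 km north

Circle about each station: x² + y² = 68.76²; (x − 48.0)² + (y − 69.5)² = 32.84²; (x + 58.0)² + (y − 79.7)² = 122.61².
Subtracting pairs of circle equations eliminates x²+y² and gives linear equations (the radical axes):
96.0 x + 139.0 y = 10783.72
-116.0 x + 159.4 y = -589.18
Solving the 2×2 system: x ≈ 57.3, y ≈ 38.0 km.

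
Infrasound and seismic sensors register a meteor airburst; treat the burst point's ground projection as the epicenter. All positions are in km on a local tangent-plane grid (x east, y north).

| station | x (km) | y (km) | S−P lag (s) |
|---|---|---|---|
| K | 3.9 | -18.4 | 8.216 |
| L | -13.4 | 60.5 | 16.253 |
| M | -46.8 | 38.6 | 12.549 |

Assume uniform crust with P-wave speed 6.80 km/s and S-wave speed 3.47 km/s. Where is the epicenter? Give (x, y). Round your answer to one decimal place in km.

Distance from S−P lag: d = Δt · v_P v_S / (v_P − v_S) = Δt · (6.80·3.47)/(6.80−3.47) ≈ 7.0859·Δt.
So d_K = 58.22, d_L = 115.17, d_M = 88.92 km.
Circle about each station: (x − 3.9)² + (y + 18.4)² = 58.22²; (x + 13.4)² + (y − 60.5)² = 115.17²; (x + 46.8)² + (y − 38.6)² = 88.92².
Subtracting the K equation from the L and M equations removes the quadratic terms:
-34.6 x + 157.8 y = -6388.52
-101.4 x + 114.0 y = -1190.77
Solving the 2×2 system: x ≈ -44.8, y ≈ -50.3 km.

x ≈ -44.8 km, y ≈ -50.3 km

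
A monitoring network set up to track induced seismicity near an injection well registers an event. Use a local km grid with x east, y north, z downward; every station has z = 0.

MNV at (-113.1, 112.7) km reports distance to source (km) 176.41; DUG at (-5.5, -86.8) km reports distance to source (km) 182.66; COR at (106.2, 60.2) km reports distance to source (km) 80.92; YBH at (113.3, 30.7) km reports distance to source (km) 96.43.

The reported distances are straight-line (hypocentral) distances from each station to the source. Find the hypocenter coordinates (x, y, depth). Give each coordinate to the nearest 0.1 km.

x ≈ 50.5 km, y ≈ 77.8 km, depth ≈ 56.0 km

Each station gives a sphere (x−x_i)² + (y−y_i)² + z² = d_i² (stations at z=0).
Subtracting the MNV sphere from DUG and COR: z² cancels, leaving linear equations in x and y:
215.2 x − 399.0 y = -20172.60
438.6 x − 105.0 y = 13982.02
Solving: x ≈ 50.503, y ≈ 77.797 km (keep extra digits for the depth step; rounded: 50.5, 77.8).
Then from the MNV sphere: z² = 176.41² − (x + 113.1)² − (y − 112.7)² with x = 50.503, y = 77.797, so z ≈ 56.003 ≈ 56.0 km.
Check against YBH (with the unrounded solution): distance 96.43 ≈ 96.43 km. ✓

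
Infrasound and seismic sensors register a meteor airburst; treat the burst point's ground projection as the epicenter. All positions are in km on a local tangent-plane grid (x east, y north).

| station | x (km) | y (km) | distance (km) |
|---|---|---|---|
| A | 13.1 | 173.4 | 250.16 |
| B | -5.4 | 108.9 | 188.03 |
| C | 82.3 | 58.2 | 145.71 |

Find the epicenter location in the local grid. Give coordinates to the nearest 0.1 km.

Circle about each station: (x − 13.1)² + (y − 173.4)² = 250.16²; (x + 5.4)² + (y − 108.9)² = 188.03²; (x − 82.3)² + (y − 58.2)² = 145.71².
Subtracting the A equation from the B and C equations removes the quadratic terms:
-37.0 x − 129.0 y = 8873.94
138.4 x − 230.4 y = 21269.98
Solving the 2×2 system: x ≈ 26.5, y ≈ -76.4 km.
Check against A (with the unrounded x, y): √((x − 13.1)²+(y − 173.4)²) = 250.15 ≈ 250.16 km. ✓

(26.5, -76.4)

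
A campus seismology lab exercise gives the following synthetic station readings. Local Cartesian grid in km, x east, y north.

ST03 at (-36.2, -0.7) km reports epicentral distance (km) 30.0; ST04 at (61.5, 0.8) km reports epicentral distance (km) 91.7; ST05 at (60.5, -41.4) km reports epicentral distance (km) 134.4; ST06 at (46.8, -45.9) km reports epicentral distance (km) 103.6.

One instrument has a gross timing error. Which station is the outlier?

ST05

Solve using three stations at a time. Using ST03, ST04, ST06 (subtract circle equations pairwise → linear system) gives (x, y) ≈ (-26.2, 27.6).
Distances from that point to each station vs reported:
  ST03: calculated 30.0 vs reported 30.0 → residual 0.0 km
  ST04: calculated 91.7 vs reported 91.7 → residual 0.0 km
  ST05: calculated 110.8 vs reported 134.4 → residual 23.6 km
  ST06: calculated 103.6 vs reported 103.6 → residual 0.0 km
ST03, ST04, ST06 are mutually consistent (residuals ≈ 0); ST05 is off by 23.6 km.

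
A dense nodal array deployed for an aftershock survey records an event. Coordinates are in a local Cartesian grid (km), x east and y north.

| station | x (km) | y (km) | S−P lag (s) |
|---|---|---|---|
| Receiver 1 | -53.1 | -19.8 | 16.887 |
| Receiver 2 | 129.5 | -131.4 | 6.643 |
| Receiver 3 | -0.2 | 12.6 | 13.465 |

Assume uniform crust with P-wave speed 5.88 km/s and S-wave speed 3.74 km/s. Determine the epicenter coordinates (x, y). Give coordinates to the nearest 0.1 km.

Distance from S−P lag: d = Δt · v_P v_S / (v_P − v_S) = Δt · (5.88·3.74)/(5.88−3.74) ≈ 10.2763·Δt.
So d_Receiver 1 = 173.54, d_Receiver 2 = 68.27, d_Receiver 3 = 138.37 km.
Circle about each station: (x + 53.1)² + (y + 19.8)² = 173.54²; (x − 129.5)² + (y + 131.4)² = 68.27²; (x + 0.2)² + (y − 12.6)² = 138.37².
Subtracting pairs of circle equations eliminates x²+y² and gives linear equations (the radical axes):
365.2 x − 223.2 y = 56279.90
105.8 x + 64.8 y = 7917.02
Solving the 2×2 system: x ≈ 114.5, y ≈ -64.8 km.

(114.5, -64.8)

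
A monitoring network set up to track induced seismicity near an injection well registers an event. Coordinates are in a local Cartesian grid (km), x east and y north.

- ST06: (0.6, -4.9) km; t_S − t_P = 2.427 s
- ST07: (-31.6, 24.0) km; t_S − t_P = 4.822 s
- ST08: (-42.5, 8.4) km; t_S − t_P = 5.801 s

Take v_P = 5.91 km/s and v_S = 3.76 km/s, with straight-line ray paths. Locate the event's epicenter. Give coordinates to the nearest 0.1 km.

Distance from S−P lag: d = Δt · v_P v_S / (v_P − v_S) = Δt · (5.91·3.76)/(5.91−3.76) ≈ 10.3356·Δt.
So d_ST06 = 25.08, d_ST07 = 49.84, d_ST08 = 59.96 km.
Circle about each station: (x − 0.6)² + (y + 4.9)² = 25.08²; (x + 31.6)² + (y − 24.0)² = 49.84²; (x + 42.5)² + (y − 8.4)² = 59.96².
Subtracting pairs of circle equations eliminates x²+y² and gives linear equations (the radical axes):
-64.4 x + 57.8 y = -304.83
-86.2 x + 26.6 y = -1113.76
Solving the 2×2 system: x ≈ 17.2, y ≈ 13.9 km.

17.2 km east, 13.9 km north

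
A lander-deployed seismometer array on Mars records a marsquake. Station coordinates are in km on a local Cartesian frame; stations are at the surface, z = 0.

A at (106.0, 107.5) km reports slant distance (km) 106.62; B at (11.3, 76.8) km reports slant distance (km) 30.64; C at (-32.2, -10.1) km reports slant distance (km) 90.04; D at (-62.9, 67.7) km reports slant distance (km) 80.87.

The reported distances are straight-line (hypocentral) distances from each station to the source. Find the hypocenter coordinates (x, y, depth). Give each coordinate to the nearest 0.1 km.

Each station gives a sphere (x−x_i)² + (y−y_i)² + z² = d_i² (stations at z=0).
Subtracting the A sphere from B and C: z² cancels, leaving linear equations in x and y:
-189.4 x − 61.4 y = -6337.31
-276.4 x − 235.2 y = -18392.78
Solving: x ≈ 13.099, y ≈ 62.807 km (keep extra digits for the depth step; rounded: 13.1, 62.8).
Then from the A sphere: z² = 106.62² − (x − 106.0)² − (y − 107.5)² with x = 13.099, y = 62.807, so z ≈ 27.199 ≈ 27.2 km.

x ≈ 13.1 km, y ≈ 62.8 km, depth ≈ 27.2 km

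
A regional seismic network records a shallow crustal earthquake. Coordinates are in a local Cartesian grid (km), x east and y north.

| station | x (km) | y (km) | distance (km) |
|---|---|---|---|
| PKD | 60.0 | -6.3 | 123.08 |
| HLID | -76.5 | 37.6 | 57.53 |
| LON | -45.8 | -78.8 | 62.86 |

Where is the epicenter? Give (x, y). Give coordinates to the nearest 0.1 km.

x ≈ -62.5 km, y ≈ -18.2 km

Circle about each station: (x − 60.0)² + (y + 6.3)² = 123.08²; (x + 76.5)² + (y − 37.6)² = 57.53²; (x + 45.8)² + (y + 78.8)² = 62.86².
Subtracting the PKD equation from the HLID and LON equations removes the quadratic terms:
-273.0 x + 87.8 y = 15465.31
-211.6 x − 145.0 y = 15864.70
Solving the 2×2 system: x ≈ -62.5, y ≈ -18.2 km.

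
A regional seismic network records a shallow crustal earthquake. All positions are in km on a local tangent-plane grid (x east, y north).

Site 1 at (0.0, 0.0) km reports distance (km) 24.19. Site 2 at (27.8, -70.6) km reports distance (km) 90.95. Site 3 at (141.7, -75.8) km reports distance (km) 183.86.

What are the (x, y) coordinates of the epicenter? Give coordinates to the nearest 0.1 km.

(-23.8, 4.3)

Circle about each station: x² + y² = 24.19²; (x − 27.8)² + (y + 70.6)² = 90.95²; (x − 141.7)² + (y + 75.8)² = 183.86².
Subtracting pairs of circle equations eliminates x²+y² and gives linear equations (the radical axes):
55.6 x − 141.2 y = -1929.55
283.4 x − 151.6 y = -7394.81
Solving the 2×2 system: x ≈ -23.8, y ≈ 4.3 km.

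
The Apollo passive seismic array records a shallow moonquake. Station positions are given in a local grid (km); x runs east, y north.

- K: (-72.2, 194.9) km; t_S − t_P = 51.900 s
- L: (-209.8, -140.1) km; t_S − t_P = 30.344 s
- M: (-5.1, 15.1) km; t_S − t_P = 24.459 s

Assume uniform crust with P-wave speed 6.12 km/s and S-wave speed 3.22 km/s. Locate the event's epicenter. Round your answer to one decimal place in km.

-3.9 km east, -151.1 km north

Distance from S−P lag: d = Δt · v_P v_S / (v_P − v_S) = Δt · (6.12·3.22)/(6.12−3.22) ≈ 6.7953·Δt.
So d_K = 352.68, d_L = 206.20, d_M = 166.21 km.
Circle about each station: (x + 72.2)² + (y − 194.9)² = 352.68²; (x + 209.8)² + (y + 140.1)² = 206.20²; (x + 5.1)² + (y − 15.1)² = 166.21².
Subtracting pairs of circle equations eliminates x²+y² and gives linear equations (the radical axes):
-275.2 x − 670.0 y = 102309.94
134.2 x − 359.6 y = 53812.59
Solving the 2×2 system: x ≈ -3.9, y ≈ -151.1 km.
Check against K (with the unrounded x, y): √((x + 72.2)²+(y − 194.9)²) = 352.68 ≈ 352.68 km. ✓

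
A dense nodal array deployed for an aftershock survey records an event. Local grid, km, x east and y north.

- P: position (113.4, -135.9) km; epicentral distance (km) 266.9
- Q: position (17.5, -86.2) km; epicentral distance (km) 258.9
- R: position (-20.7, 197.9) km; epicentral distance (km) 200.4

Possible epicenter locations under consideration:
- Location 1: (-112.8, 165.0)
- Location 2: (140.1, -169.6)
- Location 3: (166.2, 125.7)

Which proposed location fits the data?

Location 3

For each candidate, compare |candidate − station| to the reported distance:
Location 1: residuals P 109.5, Q 24.1, R 102.6 → max 109.5 km
Location 2: residuals P 223.9, Q 110.6, R 200.7 → max 223.9 km
Location 3: residuals P 0.0, Q 0.0, R 0.0 → max 0.0 km
Only Location 3 has all residuals ≈ 0.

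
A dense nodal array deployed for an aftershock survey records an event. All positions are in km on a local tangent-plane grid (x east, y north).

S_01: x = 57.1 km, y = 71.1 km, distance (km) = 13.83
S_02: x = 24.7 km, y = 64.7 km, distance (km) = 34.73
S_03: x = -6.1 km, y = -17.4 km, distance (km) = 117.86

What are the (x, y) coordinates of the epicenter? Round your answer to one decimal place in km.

Circle about each station: (x − 57.1)² + (y − 71.1)² = 13.83²; (x − 24.7)² + (y − 64.7)² = 34.73²; (x + 6.1)² + (y + 17.4)² = 117.86².
Subtracting pairs of circle equations eliminates x²+y² and gives linear equations (the radical axes):
-64.8 x − 12.8 y = -4534.34
-126.4 x − 177.0 y = -21675.36
Solving the 2×2 system: x ≈ 53.3, y ≈ 84.4 km.
Check against S_01 (with the unrounded x, y): √((x − 57.1)²+(y − 71.1)²) = 13.83 ≈ 13.83 km. ✓

x ≈ 53.3 km, y ≈ 84.4 km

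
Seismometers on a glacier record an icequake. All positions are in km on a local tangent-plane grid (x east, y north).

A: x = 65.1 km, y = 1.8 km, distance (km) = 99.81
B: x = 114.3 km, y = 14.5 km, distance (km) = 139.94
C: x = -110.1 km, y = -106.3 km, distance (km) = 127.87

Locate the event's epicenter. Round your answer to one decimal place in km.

Circle about each station: (x − 65.1)² + (y − 1.8)² = 99.81²; (x − 114.3)² + (y − 14.5)² = 139.94²; (x + 110.1)² + (y + 106.3)² = 127.87².
Subtracting the A equation from the B and C equations removes the quadratic terms:
98.4 x + 25.4 y = -587.68
-350.4 x − 216.2 y = 12791.75
Solving the 2×2 system: x ≈ 16.0, y ≈ -85.1 km.

x ≈ 16.0 km, y ≈ -85.1 km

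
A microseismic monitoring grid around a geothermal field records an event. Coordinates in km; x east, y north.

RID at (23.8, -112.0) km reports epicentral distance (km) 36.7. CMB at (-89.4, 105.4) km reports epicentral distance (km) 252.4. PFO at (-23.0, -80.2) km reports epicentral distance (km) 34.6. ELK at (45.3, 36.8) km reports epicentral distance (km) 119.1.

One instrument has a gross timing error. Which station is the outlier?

Solve using three stations at a time. Using RID, PFO, ELK (subtract circle equations pairwise → linear system) gives (x, y) ≈ (11.5, -77.4).
Distances from that point to each station vs reported:
  RID: calculated 36.7 vs reported 36.7 → residual 0.0 km
  CMB: calculated 208.8 vs reported 252.4 → residual 43.6 km
  PFO: calculated 34.6 vs reported 34.6 → residual 0.0 km
  ELK: calculated 119.1 vs reported 119.1 → residual 0.0 km
RID, PFO, ELK are mutually consistent (residuals ≈ 0); CMB is off by 43.6 km.

CMB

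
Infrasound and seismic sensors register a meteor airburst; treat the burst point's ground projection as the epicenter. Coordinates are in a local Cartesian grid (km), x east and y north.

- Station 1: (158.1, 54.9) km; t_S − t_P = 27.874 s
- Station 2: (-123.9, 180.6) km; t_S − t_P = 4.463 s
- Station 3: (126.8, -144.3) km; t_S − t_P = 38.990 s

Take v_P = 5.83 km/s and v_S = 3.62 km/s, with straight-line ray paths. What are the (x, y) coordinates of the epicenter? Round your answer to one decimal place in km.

Distance from S−P lag: d = Δt · v_P v_S / (v_P − v_S) = Δt · (5.83·3.62)/(5.83−3.62) ≈ 9.5496·Δt.
So d_Station 1 = 266.19, d_Station 2 = 42.62, d_Station 3 = 372.34 km.
Circle about each station: (x − 158.1)² + (y − 54.9)² = 266.19²; (x + 123.9)² + (y − 180.6)² = 42.62²; (x − 126.8)² + (y + 144.3)² = 372.34².
Subtracting the Station 1 equation from the Station 2 and Station 3 equations removes the quadratic terms:
-564.0 x + 251.4 y = 88998.60
-62.6 x − 398.4 y = -58888.85
Solving the 2×2 system: x ≈ -85.9, y ≈ 161.3 km.
Check against Station 1 (with the unrounded x, y): √((x − 158.1)²+(y − 54.9)²) = 266.19 ≈ 266.19 km. ✓

-85.9 km east, 161.3 km north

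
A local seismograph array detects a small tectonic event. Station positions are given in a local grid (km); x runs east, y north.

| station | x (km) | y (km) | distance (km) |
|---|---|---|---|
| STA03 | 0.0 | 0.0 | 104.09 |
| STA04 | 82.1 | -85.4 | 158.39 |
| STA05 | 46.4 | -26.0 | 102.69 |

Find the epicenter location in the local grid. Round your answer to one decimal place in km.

Circle about each station: x² + y² = 104.09²; (x − 82.1)² + (y + 85.4)² = 158.39²; (x − 46.4)² + (y + 26.0)² = 102.69².
Subtracting the STA03 equation from the STA04 and STA05 equations removes the quadratic terms:
164.2 x − 170.8 y = -219.09
92.8 x − 52.0 y = 3118.45
Solving the 2×2 system: x ≈ 74.4, y ≈ 72.8 km.

(74.4, 72.8)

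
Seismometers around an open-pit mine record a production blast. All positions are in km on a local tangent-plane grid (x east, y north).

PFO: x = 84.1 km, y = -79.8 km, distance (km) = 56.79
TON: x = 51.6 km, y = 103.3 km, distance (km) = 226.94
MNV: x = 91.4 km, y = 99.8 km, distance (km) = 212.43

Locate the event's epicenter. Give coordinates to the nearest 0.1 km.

x ≈ 133.1 km, y ≈ -108.5 km

Circle about each station: (x − 84.1)² + (y + 79.8)² = 56.79²; (x − 51.6)² + (y − 103.3)² = 226.94²; (x − 91.4)² + (y − 99.8)² = 212.43².
Subtracting pairs of circle equations eliminates x²+y² and gives linear equations (the radical axes):
-65.0 x + 366.2 y = -48384.06
14.6 x + 359.2 y = -37028.25
Solving the 2×2 system: x ≈ 133.1, y ≈ -108.5 km.
Check against PFO (with the unrounded x, y): √((x − 84.1)²+(y + 79.8)²) = 56.80 ≈ 56.79 km. ✓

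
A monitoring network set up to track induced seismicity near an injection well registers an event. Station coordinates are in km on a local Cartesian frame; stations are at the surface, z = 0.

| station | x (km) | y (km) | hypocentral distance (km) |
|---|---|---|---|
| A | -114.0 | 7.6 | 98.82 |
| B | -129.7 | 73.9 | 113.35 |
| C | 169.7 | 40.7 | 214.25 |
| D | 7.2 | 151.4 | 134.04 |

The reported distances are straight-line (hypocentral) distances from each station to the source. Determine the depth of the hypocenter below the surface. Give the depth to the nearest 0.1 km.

Each station gives a sphere (x−x_i)² + (y−y_i)² + z² = d_i² (stations at z=0).
Subtracting the A sphere from B and C: z² cancels, leaving linear equations in x and y:
-31.4 x + 132.6 y = 6146.71
567.4 x + 66.2 y = -18736.85
Solving: x ≈ -37.397, y ≈ 37.499 km (keep extra digits for the depth step; rounded: -37.4, 37.5).
Then from the A sphere: z² = 98.82² − (x + 114.0)² − (y − 7.6)² with x = -37.397, y = 37.499, so z ≈ 54.803 ≈ 54.8 km.

54.8 km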